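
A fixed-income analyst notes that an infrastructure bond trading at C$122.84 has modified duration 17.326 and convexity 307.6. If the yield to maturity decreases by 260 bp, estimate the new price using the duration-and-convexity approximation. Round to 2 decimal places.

C$190.95

Duration effect: -D_mod·Δy = -17.326 × (-0.026) = +0.450476
Convexity effect: ½·C·(Δy)² = 0.5 × 307.6 × (-0.026)² = +0.1039688
ΔP/P ≈ +0.450476 + 0.1039688 = +0.5544448
New price ≈ 122.84 × (1 + 0.5544448) = 190.947999232.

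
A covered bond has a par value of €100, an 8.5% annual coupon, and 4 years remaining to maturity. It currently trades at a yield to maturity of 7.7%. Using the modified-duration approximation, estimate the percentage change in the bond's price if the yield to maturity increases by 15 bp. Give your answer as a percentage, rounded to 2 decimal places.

Periodic yield y = 0.077. Modified duration first:
  t   CF        PV=CF/(1+0.077)^t    t·PV
  1         8.50         7.8923         7.8923
  2         8.50         7.3280        14.6561
  3         8.50         6.8041        20.4124
  4       108.50        80.6430       322.5722
  Σ                    102.6675       365.5329
P = 102.6675; D_Mac = 3.56036 yrs; D_mod = 3.56036/(1+0.077) = 3.30581 yrs.
ΔP/P ≈ -D_mod · Δy = -3.30581 × (+0.0015) = -0.004959 = -0.4959%.

-0.50%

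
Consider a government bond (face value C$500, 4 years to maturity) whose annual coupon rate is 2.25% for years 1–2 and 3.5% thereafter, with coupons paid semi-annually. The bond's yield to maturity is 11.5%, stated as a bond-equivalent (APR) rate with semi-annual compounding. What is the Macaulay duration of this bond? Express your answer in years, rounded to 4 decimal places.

3.7973 years

Periodic yield y = 0.0575. Discount each cash flow and weight by its period:
  t   CF        PV=CF/(1+0.0575)^t    t·PV
  1        5.625         5.3191         5.3191
  2        5.625         5.0299        10.0599
  3        5.625         4.7564        14.2693
  4        5.625         4.4978        17.9912
  5        8.750         6.6162        33.0808
  6        8.750         6.2564        37.5385
  7        8.750         5.9162        41.4136
  8      508.750       325.2830     2,602.2643
  Σ                    363.6752     2,761.9368
Price P = Σ PV = 363.6752.
Macaulay duration = Σ(t·PV) / P = 2,761.9368 / 363.6752 = 7.59452 half-year periods.
In years: 7.59452 / 2 = 3.79726 years.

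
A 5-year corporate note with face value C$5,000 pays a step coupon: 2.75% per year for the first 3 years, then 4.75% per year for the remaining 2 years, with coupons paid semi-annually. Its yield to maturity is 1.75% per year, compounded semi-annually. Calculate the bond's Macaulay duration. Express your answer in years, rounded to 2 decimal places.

4.70 years

Periodic yield y = 0.00875. Discount each cash flow and weight by its period:
  t   CF        PV=CF/(1+0.00875)^t    t·PV
  1        68.75        68.1537        68.1537
  2        68.75        67.5625       135.1250
  3        68.75        66.9764       200.9293
  4        68.75        66.3955       265.5819
  5        68.75        65.8196       329.0978
  6        68.75        65.2486       391.4918
  7       118.75       111.7246       782.0722
  8       118.75       110.7555       886.0439
  9       118.75       109.7948       988.1530
  10    5,118.75     4,691.6806    46,916.8063
  Σ                  5,424.1117    50,963.4548
Price P = Σ PV = 5,424.1117.
Macaulay duration = Σ(t·PV) / P = 50,963.4548 / 5,424.1117 = 9.39572 half-year periods.
In years: 9.39572 / 2 = 4.69786 years.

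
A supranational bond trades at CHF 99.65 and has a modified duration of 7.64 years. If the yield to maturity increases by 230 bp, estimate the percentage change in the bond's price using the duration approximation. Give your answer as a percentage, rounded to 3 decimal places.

Duration approximation: ΔP/P ≈ -D_mod · Δy = -7.64 × (+0.023) = -0.175720.
As a percentage: -17.5720%.

-17.572%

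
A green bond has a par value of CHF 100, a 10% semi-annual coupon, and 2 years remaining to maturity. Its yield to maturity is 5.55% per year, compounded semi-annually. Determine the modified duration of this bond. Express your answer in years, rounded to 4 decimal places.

1.8172 years

Periodic yield y = 0.02775. First find Macaulay duration:
  t   CF        PV=CF/(1+0.02775)^t    t·PV
  1         5.00         4.8650         4.8650
  2         5.00         4.7336         9.4673
  3         5.00         4.6058        13.8175
  4       105.00        94.1108       376.4431
  Σ                    108.3152       404.5929
P = 108.3152; Macaulay duration = 404.5929 / 108.3152 = 3.73533 half-year periods = 1.86766 years.
Modified duration = D_Mac / (1 + y) = 1.86766 / 1.02775 = 1.81724 years.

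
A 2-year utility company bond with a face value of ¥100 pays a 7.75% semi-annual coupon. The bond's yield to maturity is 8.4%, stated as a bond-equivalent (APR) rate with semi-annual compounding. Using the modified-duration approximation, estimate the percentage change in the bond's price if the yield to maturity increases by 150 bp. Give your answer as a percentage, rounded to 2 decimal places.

Periodic yield y = 0.042. Modified duration first:
  t   CF        PV=CF/(1+0.042)^t    t·PV
  1        3.875         3.7188         3.7188
  2        3.875         3.5689         7.1378
  3        3.875         3.4251        10.2752
  4      103.875        88.1130       352.4521
  Σ                     98.8258       373.5840
P = 98.8258; D_Mac = 3.78023 half-year periods = 1.89011 yrs; D_mod = 1.89011/(1+0.042) = 1.81393 yrs.
ΔP/P ≈ -D_mod · Δy = -1.81393 × (+0.015) = -0.027209 = -2.7209%.

-2.72%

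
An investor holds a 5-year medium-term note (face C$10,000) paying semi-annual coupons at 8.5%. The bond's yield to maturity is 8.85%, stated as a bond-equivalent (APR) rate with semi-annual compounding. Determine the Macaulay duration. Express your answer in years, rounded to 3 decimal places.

4.169 years

Periodic yield y = 0.04425. Discount each cash flow and weight by its period:
  t   CF        PV=CF/(1+0.04425)^t    t·PV
  1       425.00       406.9907       406.9907
  2       425.00       389.7445       779.4889
  3       425.00       373.2291     1,119.6873
  4       425.00       357.4135     1,429.6541
  5       425.00       342.2682     1,711.3408
  6       425.00       327.7646     1,966.5875
  7       425.00       313.8756     2,197.1291
  8       425.00       300.5751     2,404.6011
  9       425.00       287.8383     2,590.5447
  10   10,425.00     6,761.3159    67,613.1585
  Σ                  9,861.0154    82,219.1828
Price P = Σ PV = 9,861.0154.
Macaulay duration = Σ(t·PV) / P = 82,219.1828 / 9,861.0154 = 8.33780 half-year periods.
In years: 8.33780 / 2 = 4.16890 years.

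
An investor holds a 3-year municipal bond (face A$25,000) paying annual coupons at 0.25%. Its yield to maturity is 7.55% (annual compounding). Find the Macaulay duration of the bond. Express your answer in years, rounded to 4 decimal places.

2.9916 years

Periodic yield y = 0.0755. Discount each cash flow and weight by its year:
  t   CF        PV=CF/(1+0.0755)^t    t·PV
  1        62.50        58.1125        58.1125
  2        62.50        54.0330       108.0660
  3    25,062.50    20,146.2002    60,438.6007
  Σ                 20,258.3457    60,604.7792
Price P = Σ PV = 20,258.3457.
Macaulay duration = Σ(t·PV) / P = 60,604.7792 / 20,258.3457 = 2.99160 years.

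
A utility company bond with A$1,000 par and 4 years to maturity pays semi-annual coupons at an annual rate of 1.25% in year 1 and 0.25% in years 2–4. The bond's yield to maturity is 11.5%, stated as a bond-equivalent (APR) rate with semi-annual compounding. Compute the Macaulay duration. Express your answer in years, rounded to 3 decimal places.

Periodic yield y = 0.0575. Discount each cash flow and weight by its period:
  t   CF        PV=CF/(1+0.0575)^t    t·PV
  1         6.25         5.9102         5.9102
  2         6.25         5.5888        11.1776
  3         1.25         1.0570         3.1710
  4         1.25         0.9995         3.9981
  5         1.25         0.9452         4.7258
  6         1.25         0.8938         5.3626
  7         1.25         0.8452         5.9162
  8     1,001.25       640.1762     5,121.4096
  Σ                    656.4158     5,161.6711
Price P = Σ PV = 656.4158.
Macaulay duration = Σ(t·PV) / P = 5,161.6711 / 656.4158 = 7.86342 half-year periods.
In years: 7.86342 / 2 = 3.93171 years.

3.932 years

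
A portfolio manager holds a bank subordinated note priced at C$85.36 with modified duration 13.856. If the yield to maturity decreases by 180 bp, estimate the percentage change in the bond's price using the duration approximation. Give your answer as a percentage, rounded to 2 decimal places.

+24.94%

Duration approximation: ΔP/P ≈ -D_mod · Δy = -13.856 × (-0.018) = +0.249408.
As a percentage: +24.9408%.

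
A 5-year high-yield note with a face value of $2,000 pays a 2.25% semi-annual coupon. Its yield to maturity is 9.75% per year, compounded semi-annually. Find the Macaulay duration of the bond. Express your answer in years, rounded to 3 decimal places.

Periodic yield y = 0.04875. Discount each cash flow and weight by its period:
  t   CF        PV=CF/(1+0.04875)^t    t·PV
  1        22.50        21.4541        21.4541
  2        22.50        20.4568        40.9137
  3        22.50        19.5059        58.5178
  4        22.50        18.5992        74.3969
  5        22.50        17.7347        88.6733
  6        22.50        16.9103       101.4617
  7        22.50        16.1242       112.8695
  8        22.50        15.3747       122.9976
  9        22.50        14.6600       131.9402
  10    2,022.50     1,256.5182    12,565.1822
  Σ                  1,417.3382    13,318.4070
Price P = Σ PV = 1,417.3382.
Macaulay duration = Σ(t·PV) / P = 13,318.4070 / 1,417.3382 = 9.39677 half-year periods.
In years: 9.39677 / 2 = 4.69839 years.

4.698 years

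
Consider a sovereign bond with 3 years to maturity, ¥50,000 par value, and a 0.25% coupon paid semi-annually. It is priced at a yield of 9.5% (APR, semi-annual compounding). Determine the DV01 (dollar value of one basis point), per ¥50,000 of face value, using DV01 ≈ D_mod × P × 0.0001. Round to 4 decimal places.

¥10.8910

Periodic yield y = 0.0475.
  t   CF        PV=CF/(1+0.0475)^t    t·PV
  1        62.50        59.6659        59.6659
  2        62.50        56.9603       113.9205
  3        62.50        54.3773       163.1320
  4        62.50        51.9115       207.6461
  5        62.50        49.5576       247.7878
  6    50,062.50    37,895.5613   227,373.3675
  Σ                 38,168.0338   228,165.5198
P = 38,168.0338; D_Mac = 5.97792 half-year periods = 2.98896 yrs; D_mod = 2.85342 yrs.
DV01 ≈ 2.85342 × 38,168.0338 × 0.0001 = 10.890956.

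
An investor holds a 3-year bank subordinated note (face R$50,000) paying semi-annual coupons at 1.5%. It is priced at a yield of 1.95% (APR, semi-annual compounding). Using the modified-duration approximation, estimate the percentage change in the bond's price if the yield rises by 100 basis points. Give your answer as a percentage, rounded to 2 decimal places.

Periodic yield y = 0.00975. Modified duration first:
  t   CF        PV=CF/(1+0.00975)^t    t·PV
  1       375.00       371.3791       371.3791
  2       375.00       367.7931       735.5861
  3       375.00       364.2417     1,092.7251
  4       375.00       360.7246     1,442.8986
  5       375.00       357.2415     1,786.2077
  6    50,375.00    47,526.0683   285,156.4100
  Σ                 49,347.4484   290,585.2067
P = 49,347.4484; D_Mac = 5.88856 half-year periods = 2.94428 yrs; D_mod = 2.94428/(1+0.00975) = 2.91585 yrs.
ΔP/P ≈ -D_mod · Δy = -2.91585 × (+0.01) = -0.029158 = -2.9158%.

-2.92%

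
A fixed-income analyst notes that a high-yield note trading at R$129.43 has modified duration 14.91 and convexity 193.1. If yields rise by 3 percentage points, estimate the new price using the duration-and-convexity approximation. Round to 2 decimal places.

Duration effect: -D_mod·Δy = -14.91 × (+0.03) = -0.447300
Convexity effect: ½·C·(Δy)² = 0.5 × 193.1 × (0.03)² = +0.0868950
ΔP/P ≈ -0.447300 + 0.0868950 = -0.360405
New price ≈ 129.43 × (1 - 0.360405) = 82.78278085.

R$82.78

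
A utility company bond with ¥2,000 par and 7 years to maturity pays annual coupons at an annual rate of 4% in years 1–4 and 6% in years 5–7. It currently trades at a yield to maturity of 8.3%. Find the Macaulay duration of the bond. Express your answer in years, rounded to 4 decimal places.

Periodic yield y = 0.083. Discount each cash flow and weight by its year:
  t   CF        PV=CF/(1+0.083)^t    t·PV
  1        80.00        73.8689        73.8689
  2        80.00        68.2076       136.4153
  3        80.00        62.9803       188.9409
  4        80.00        58.1535       232.6142
  5       120.00        80.5451       402.7253
  6       120.00        74.3722       446.2331
  7     2,120.00     1,213.2119     8,492.4834
  Σ                  1,631.3395     9,973.2810
Price P = Σ PV = 1,631.3395.
Macaulay duration = Σ(t·PV) / P = 9,973.2810 / 1,631.3395 = 6.11355 years.

6.1136 years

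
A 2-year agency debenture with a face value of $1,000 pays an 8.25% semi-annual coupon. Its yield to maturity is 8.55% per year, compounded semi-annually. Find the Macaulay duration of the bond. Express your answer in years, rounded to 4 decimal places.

1.8839 years

Periodic yield y = 0.04275. Discount each cash flow and weight by its period:
  t   CF        PV=CF/(1+0.04275)^t    t·PV
  1        41.25        39.5589        39.5589
  2        41.25        37.9370        75.8741
  3        41.25        36.3817       109.1452
  4     1,041.25       880.7126     3,522.8505
  Σ                    994.5903     3,747.4286
Price P = Σ PV = 994.5903.
Macaulay duration = Σ(t·PV) / P = 3,747.4286 / 994.5903 = 3.76781 half-year periods.
In years: 3.76781 / 2 = 1.88391 years.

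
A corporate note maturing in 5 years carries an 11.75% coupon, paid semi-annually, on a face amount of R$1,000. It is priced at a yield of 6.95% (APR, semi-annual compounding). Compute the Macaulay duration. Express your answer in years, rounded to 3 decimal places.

4.025 years

Periodic yield y = 0.03475. Discount each cash flow and weight by its period:
  t   CF        PV=CF/(1+0.03475)^t    t·PV
  1        58.75        56.7770        56.7770
  2        58.75        54.8703       109.7405
  3        58.75        53.0276       159.0827
  4        58.75        51.2467       204.9869
  5        58.75        49.5257       247.6285
  6        58.75        47.8625       287.1749
  7        58.75        46.2551       323.7859
  8        58.75        44.7017       357.6139
  9        58.75        43.2005       388.8047
  10    1,058.75       752.3832     7,523.8317
  Σ                  1,199.8503     9,659.4266
Price P = Σ PV = 1,199.8503.
Macaulay duration = Σ(t·PV) / P = 9,659.4266 / 1,199.8503 = 8.05053 half-year periods.
In years: 8.05053 / 2 = 4.02526 years.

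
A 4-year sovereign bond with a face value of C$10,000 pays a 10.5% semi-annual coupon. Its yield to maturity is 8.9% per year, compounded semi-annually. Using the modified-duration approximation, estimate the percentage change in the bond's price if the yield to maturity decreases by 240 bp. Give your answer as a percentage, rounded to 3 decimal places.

+7.779%

Periodic yield y = 0.0445. Modified duration first:
  t   CF        PV=CF/(1+0.0445)^t    t·PV
  1       525.00       502.6328       502.6328
  2       525.00       481.2186       962.4372
  3       525.00       460.7167     1,382.1501
  4       525.00       441.0883     1,764.3532
  5       525.00       422.2961     2,111.4806
  6       525.00       404.3046     2,425.8273
  7       525.00       387.0795     2,709.5566
  8    10,525.00     7,429.4138    59,435.3106
  Σ                 10,528.7505    71,293.7485
P = 10,528.7505; D_Mac = 6.77134 half-year periods = 3.38567 yrs; D_mod = 3.38567/(1+0.0445) = 3.24143 yrs.
ΔP/P ≈ -D_mod · Δy = -3.24143 × (-0.024) = +0.077794 = +7.7794%.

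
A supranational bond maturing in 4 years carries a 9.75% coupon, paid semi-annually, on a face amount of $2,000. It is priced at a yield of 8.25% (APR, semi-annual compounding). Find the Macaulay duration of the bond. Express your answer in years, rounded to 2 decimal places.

Periodic yield y = 0.04125. Discount each cash flow and weight by its period:
  t   CF        PV=CF/(1+0.04125)^t    t·PV
  1        97.50        93.6375        93.6375
  2        97.50        89.9279       179.8559
  3        97.50        86.3654       259.0961
  4        97.50        82.9439       331.7757
  5        97.50        79.6580       398.2901
  6        97.50        76.5023       459.0138
  7        97.50        73.4716       514.3012
  8     2,097.50     1,517.9653    12,143.7227
  Σ                  2,100.4719    14,379.6929
Price P = Σ PV = 2,100.4719.
Macaulay duration = Σ(t·PV) / P = 14,379.6929 / 2,100.4719 = 6.84593 half-year periods.
In years: 6.84593 / 2 = 3.42297 years.

3.42 years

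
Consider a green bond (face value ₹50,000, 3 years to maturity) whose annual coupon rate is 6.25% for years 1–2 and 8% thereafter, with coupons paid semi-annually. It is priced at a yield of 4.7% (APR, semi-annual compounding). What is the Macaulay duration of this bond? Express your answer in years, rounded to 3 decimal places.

Periodic yield y = 0.0235. Discount each cash flow and weight by its period:
  t   CF        PV=CF/(1+0.0235)^t    t·PV
  1     1,562.50     1,526.6243     1,526.6243
  2     1,562.50     1,491.5724     2,983.1448
  3     1,562.50     1,457.3252     4,371.9757
  4     1,562.50     1,423.8644     5,695.4577
  5     2,000.00     1,780.7000     8,903.5000
  6    52,000.00    45,235.1736   271,411.0418
  Σ                 52,915.2600   294,891.7443
Price P = Σ PV = 52,915.2600.
Macaulay duration = Σ(t·PV) / P = 294,891.7443 / 52,915.2600 = 5.57291 half-year periods.
In years: 5.57291 / 2 = 2.78645 years.

2.786 years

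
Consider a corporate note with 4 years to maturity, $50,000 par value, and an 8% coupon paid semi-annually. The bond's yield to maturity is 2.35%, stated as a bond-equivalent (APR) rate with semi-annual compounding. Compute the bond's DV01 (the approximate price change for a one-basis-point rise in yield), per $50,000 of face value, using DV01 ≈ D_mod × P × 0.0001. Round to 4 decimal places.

Periodic yield y = 0.01175.
  t   CF        PV=CF/(1+0.01175)^t    t·PV
  1     2,000.00     1,976.7729     1,976.7729
  2     2,000.00     1,953.8156     3,907.6312
  3     2,000.00     1,931.1249     5,793.3746
  4     2,000.00     1,908.6977     7,634.7907
  5     2,000.00     1,886.5309     9,432.6547
  6     2,000.00     1,864.6216    11,187.7298
  7     2,000.00     1,842.9668    12,900.7674
  8    52,000.00    47,360.6484   378,885.1868
  Σ                 60,725.1787   431,718.9080
P = 60,725.1787; D_Mac = 7.10939 half-year periods = 3.55469 yrs; D_mod = 3.51341 yrs.
DV01 ≈ 3.51341 × 60,725.1787 × 0.0001 = 21.335256.

$21.3353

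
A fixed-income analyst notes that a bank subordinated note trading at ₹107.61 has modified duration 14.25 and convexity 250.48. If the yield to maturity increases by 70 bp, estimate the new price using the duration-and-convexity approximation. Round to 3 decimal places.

Duration effect: -D_mod·Δy = -14.25 × (+0.007) = -0.099750
Convexity effect: ½·C·(Δy)² = 0.5 × 250.48 × (0.007)² = +0.00613676
ΔP/P ≈ -0.099750 + 0.00613676 = -0.09361324
New price ≈ 107.61 × (1 - 0.09361324) = 97.5362792436.

₹97.536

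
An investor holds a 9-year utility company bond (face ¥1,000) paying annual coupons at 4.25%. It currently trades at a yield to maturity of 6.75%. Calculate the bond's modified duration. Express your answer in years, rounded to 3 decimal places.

7.040 years

Periodic yield y = 0.0675. First find Macaulay duration:
  t   CF        PV=CF/(1+0.0675)^t    t·PV
  1        42.50        39.8126        39.8126
  2        42.50        37.2952        74.5904
  3        42.50        34.9370       104.8109
  4        42.50        32.7278       130.9114
  5        42.50        30.6584       153.2920
  6        42.50        28.7198       172.3189
  7        42.50        26.9038       188.3267
  8        42.50        25.2026       201.6210
  9     1,042.50       579.1154     5,212.0386
  Σ                    835.3727     6,277.7225
P = 835.3727; Macaulay duration = 6,277.7225 / 835.3727 = 7.51488 years.
Modified duration = D_Mac / (1 + y) = 7.51488 / 1.0675 = 7.03970 years.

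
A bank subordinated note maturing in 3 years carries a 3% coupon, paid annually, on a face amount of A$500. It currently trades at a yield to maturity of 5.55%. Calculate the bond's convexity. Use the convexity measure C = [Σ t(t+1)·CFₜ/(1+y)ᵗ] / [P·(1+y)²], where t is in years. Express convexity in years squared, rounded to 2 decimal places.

With y = 0.0555:
  t   CF        PV=CF/(1+0.0555)^t    t·PV        t(t+1)·PV
  1        15.00        14.2113        14.2113          28.4225
  2        15.00        13.4640        26.9280          80.7841
  3       515.00       437.9581     1,313.8742       5,255.4966
  Σ                    465.6333     1,355.0135       5,364.7033
P = 465.6333.
Convexity = Σ t(t+1)·PV / [P·(1+y)²] = 5,364.7033 / (465.6333 × 1.114080) = 10.34154.

10.34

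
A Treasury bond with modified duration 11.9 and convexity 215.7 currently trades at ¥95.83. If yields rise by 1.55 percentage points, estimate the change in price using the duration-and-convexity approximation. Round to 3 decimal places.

Duration effect: -D_mod·Δy = -11.9 × (+0.0155) = -0.184450
Convexity effect: ½·C·(Δy)² = 0.5 × 215.7 × (0.0155)² = +0.0259109625
ΔP/P ≈ -0.184450 + 0.0259109625 = -0.1585390375
ΔP ≈ 95.83 × (-0.1585390375) = -15.192795963625.

-¥15.193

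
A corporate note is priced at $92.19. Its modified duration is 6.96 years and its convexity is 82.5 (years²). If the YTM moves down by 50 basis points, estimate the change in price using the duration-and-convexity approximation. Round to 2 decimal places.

Duration effect: -D_mod·Δy = -6.96 × (-0.005) = +0.034800
Convexity effect: ½·C·(Δy)² = 0.5 × 82.5 × (-0.005)² = +0.00103125
ΔP/P ≈ +0.034800 + 0.00103125 = +0.03583125
ΔP ≈ 92.19 × (+0.03583125) = +3.3032829375.

+$3.30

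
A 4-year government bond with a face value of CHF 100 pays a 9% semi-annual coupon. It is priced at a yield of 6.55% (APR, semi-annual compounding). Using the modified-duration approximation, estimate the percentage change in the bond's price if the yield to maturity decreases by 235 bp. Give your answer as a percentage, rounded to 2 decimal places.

Periodic yield y = 0.03275. Modified duration first:
  t   CF        PV=CF/(1+0.03275)^t    t·PV
  1         4.50         4.3573         4.3573
  2         4.50         4.2191         8.4382
  3         4.50         4.0853        12.2560
  4         4.50         3.9558        15.8231
  5         4.50         3.8303        19.1517
  6         4.50         3.7089        22.2532
  7         4.50         3.5913        25.1388
  8       104.50        80.7523       646.0180
  Σ                    108.5002       753.4363
P = 108.5002; D_Mac = 6.94410 half-year periods = 3.47205 yrs; D_mod = 3.47205/(1+0.03275) = 3.36195 yrs.
ΔP/P ≈ -D_mod · Δy = -3.36195 × (-0.0235) = +0.079006 = +7.9006%.

+7.90%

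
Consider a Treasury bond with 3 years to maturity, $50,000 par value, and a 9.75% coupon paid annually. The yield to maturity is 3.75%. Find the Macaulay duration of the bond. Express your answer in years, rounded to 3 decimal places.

2.761 years

Periodic yield y = 0.0375. Discount each cash flow and weight by its year:
  t   CF        PV=CF/(1+0.0375)^t    t·PV
  1     4,875.00     4,698.7952     4,698.7952
  2     4,875.00     4,528.9592     9,057.9184
  3    54,875.00    49,137.1787   147,411.5361
  Σ                 58,364.9331   161,168.2497
Price P = Σ PV = 58,364.9331.
Macaulay duration = Σ(t·PV) / P = 161,168.2497 / 58,364.9331 = 2.76139 years.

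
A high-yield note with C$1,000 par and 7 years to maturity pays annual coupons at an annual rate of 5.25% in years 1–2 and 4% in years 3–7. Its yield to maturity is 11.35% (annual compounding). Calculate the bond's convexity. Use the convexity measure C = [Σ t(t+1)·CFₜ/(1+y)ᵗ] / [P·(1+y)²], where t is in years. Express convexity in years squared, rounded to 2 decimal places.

35.93

With y = 0.1135:
  t   CF        PV=CF/(1+0.1135)^t    t·PV        t(t+1)·PV
  1        52.50        47.1486        47.1486          94.2973
  2        52.50        42.3427        84.6855         254.0564
  3        40.00        28.9727        86.9182         347.6727
  4        40.00        26.0195       104.0780         520.3902
  5        40.00        23.3673       116.8366         701.0196
  6        40.00        20.9855       125.9128         881.3897
  7     1,040.00       490.0064     3,430.0451      27,440.3608
  Σ                    678.8428     3,995.6248      30,239.1865
P = 678.8428.
Convexity = Σ t(t+1)·PV / [P·(1+y)²] = 30,239.1865 / (678.8428 × 1.239882) = 35.92696.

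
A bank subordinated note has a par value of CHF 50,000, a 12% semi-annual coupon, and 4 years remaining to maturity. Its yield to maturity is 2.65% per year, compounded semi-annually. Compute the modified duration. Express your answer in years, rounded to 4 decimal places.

3.3584 years

Periodic yield y = 0.01325. First find Macaulay duration:
  t   CF        PV=CF/(1+0.01325)^t    t·PV
  1     3,000.00     2,960.7698     2,960.7698
  2     3,000.00     2,922.0526     5,844.1052
  3     3,000.00     2,883.8417     8,651.5251
  4     3,000.00     2,846.1305    11,384.5219
  5     3,000.00     2,808.9124    14,044.5619
  6     3,000.00     2,772.1810    16,633.0859
  7     3,000.00     2,735.9299    19,151.5094
  8    53,000.00    47,702.7010   381,621.6081
  Σ                 67,632.5189   460,291.6873
P = 67,632.5189; Macaulay duration = 460,291.6873 / 67,632.5189 = 6.80577 half-year periods = 3.40289 years.
Modified duration = D_Mac / (1 + y) = 3.40289 / 1.01325 = 3.35839 years.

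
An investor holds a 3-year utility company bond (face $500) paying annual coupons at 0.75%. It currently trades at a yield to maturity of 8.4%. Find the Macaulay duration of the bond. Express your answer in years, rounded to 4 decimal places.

2.9749 years

Periodic yield y = 0.084. Discount each cash flow and weight by its year:
  t   CF        PV=CF/(1+0.084)^t    t·PV
  1         3.75         3.4594         3.4594
  2         3.75         3.1913         6.3827
  3       503.75       395.4824     1,186.4473
  Σ                    402.1332     1,196.2894
Price P = Σ PV = 402.1332.
Macaulay duration = Σ(t·PV) / P = 1,196.2894 / 402.1332 = 2.97486 years.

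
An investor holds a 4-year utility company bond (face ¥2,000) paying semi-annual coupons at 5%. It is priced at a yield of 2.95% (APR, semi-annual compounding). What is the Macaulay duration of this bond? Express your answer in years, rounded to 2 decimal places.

Periodic yield y = 0.01475. Discount each cash flow and weight by its period:
  t   CF        PV=CF/(1+0.01475)^t    t·PV
  1        50.00        49.2732        49.2732
  2        50.00        48.5570        97.1140
  3        50.00        47.8512       143.5536
  4        50.00        47.1557       188.6226
  5        50.00        46.4702       232.3511
  6        50.00        45.7947       274.7685
  7        50.00        45.1291       315.9036
  8     2,050.00     1,823.3976    14,587.1809
  Σ                  2,153.6287    15,888.7675
Price P = Σ PV = 2,153.6287.
Macaulay duration = Σ(t·PV) / P = 15,888.7675 / 2,153.6287 = 7.37767 half-year periods.
In years: 7.37767 / 2 = 3.68884 years.

3.69 years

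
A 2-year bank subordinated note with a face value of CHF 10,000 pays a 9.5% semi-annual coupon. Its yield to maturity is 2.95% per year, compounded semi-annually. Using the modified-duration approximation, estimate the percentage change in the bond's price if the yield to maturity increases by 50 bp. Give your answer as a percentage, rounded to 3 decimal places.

Periodic yield y = 0.01475. Modified duration first:
  t   CF        PV=CF/(1+0.01475)^t    t·PV
  1       475.00       468.0956       468.0956
  2       475.00       461.2915       922.5831
  3       475.00       454.5864     1,363.7592
  4    10,475.00     9,879.1093    39,516.4373
  Σ                 11,263.0828    42,270.8752
P = 11,263.0828; D_Mac = 3.75305 half-year periods = 1.87652 yrs; D_mod = 1.87652/(1+0.01475) = 1.84925 yrs.
ΔP/P ≈ -D_mod · Δy = -1.84925 × (+0.005) = -0.009246 = -0.9246%.

-0.925%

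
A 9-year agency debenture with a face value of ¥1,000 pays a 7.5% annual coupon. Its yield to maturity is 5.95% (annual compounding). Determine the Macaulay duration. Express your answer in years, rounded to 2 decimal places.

6.97 years

Periodic yield y = 0.0595. Discount each cash flow and weight by its year:
  t   CF        PV=CF/(1+0.0595)^t    t·PV
  1        75.00        70.7881        70.7881
  2        75.00        66.8127       133.6255
  3        75.00        63.0606       189.1819
  4        75.00        59.5192       238.0770
  5        75.00        56.1767       280.8837
  6        75.00        53.0219       318.1316
  7        75.00        50.0443       350.3100
  8        75.00        47.2339       377.8710
  9     1,075.00       638.9985     5,750.9862
  Σ                  1,105.6560     7,709.8549
Price P = Σ PV = 1,105.6560.
Macaulay duration = Σ(t·PV) / P = 7,709.8549 / 1,105.6560 = 6.97310 years.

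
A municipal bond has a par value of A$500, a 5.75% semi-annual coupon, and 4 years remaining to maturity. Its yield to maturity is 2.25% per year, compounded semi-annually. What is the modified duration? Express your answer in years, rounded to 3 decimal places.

Periodic yield y = 0.01125. First find Macaulay duration:
  t   CF        PV=CF/(1+0.01125)^t    t·PV
  1       14.375        14.2151        14.2151
  2       14.375        14.0569        28.1139
  3       14.375        13.9006        41.7017
  4       14.375        13.7459        54.9837
  5       14.375        13.5930        67.9650
  6       14.375        13.4418        80.6507
  7       14.375        13.2922        93.0457
  8      514.375       470.3396     3,762.7171
  Σ                    566.5851     4,143.3927
P = 566.5851; Macaulay duration = 4,143.3927 / 566.5851 = 7.31292 half-year periods = 3.65646 years.
Modified duration = D_Mac / (1 + y) = 3.65646 / 1.01125 = 3.61578 years.

3.616 years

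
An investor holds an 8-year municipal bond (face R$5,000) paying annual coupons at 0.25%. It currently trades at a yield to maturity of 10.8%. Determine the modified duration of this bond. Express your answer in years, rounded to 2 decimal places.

Periodic yield y = 0.108. First find Macaulay duration:
  t   CF        PV=CF/(1+0.108)^t    t·PV
  1        12.50        11.2816        11.2816
  2        12.50        10.1819        20.3639
  3        12.50         9.1895        27.5684
  4        12.50         8.2938        33.1750
  5        12.50         7.4853        37.4267
  6        12.50         6.7557        40.5343
  7        12.50         6.0972        42.6805
  8     5,012.50     2,206.6645    17,653.3158
  Σ                  2,265.9495    17,866.3462
P = 2,265.9495; Macaulay duration = 17,866.3462 / 2,265.9495 = 7.88471 years.
Modified duration = D_Mac / (1 + y) = 7.88471 / 1.108 = 7.11616 years.

7.12 years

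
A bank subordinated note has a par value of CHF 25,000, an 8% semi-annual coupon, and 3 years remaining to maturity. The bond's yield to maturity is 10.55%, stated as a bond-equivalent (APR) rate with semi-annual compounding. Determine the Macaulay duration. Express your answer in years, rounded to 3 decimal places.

Periodic yield y = 0.05275. Discount each cash flow and weight by its period:
  t   CF        PV=CF/(1+0.05275)^t    t·PV
  1     1,000.00       949.8931       949.8931
  2     1,000.00       902.2970     1,804.5939
  3     1,000.00       857.0857     2,571.2571
  4     1,000.00       814.1398     3,256.5593
  5     1,000.00       773.3458     3,866.7292
  6    26,000.00    19,099.4934   114,596.9602
  Σ                 23,396.2548   127,045.9929
Price P = Σ PV = 23,396.2548.
Macaulay duration = Σ(t·PV) / P = 127,045.9929 / 23,396.2548 = 5.43019 half-year periods.
In years: 5.43019 / 2 = 2.71509 years.

2.715 years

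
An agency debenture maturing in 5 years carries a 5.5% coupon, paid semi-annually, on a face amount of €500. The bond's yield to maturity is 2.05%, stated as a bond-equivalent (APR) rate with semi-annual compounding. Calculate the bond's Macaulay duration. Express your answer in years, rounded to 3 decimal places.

Periodic yield y = 0.01025. Discount each cash flow and weight by its period:
  t   CF        PV=CF/(1+0.01025)^t    t·PV
  1        13.75        13.6105        13.6105
  2        13.75        13.4724        26.9448
  3        13.75        13.3357        40.0071
  4        13.75        13.2004        52.8016
  5        13.75        13.0665        65.3324
  6        13.75        12.9339        77.6034
  7        13.75        12.8027        89.6187
  8        13.75        12.6728       101.3822
  9        13.75        12.5442       112.8978
  10      513.75       463.9415     4,639.4152
  Σ                    581.5806     5,219.6138
Price P = Σ PV = 581.5806.
Macaulay duration = Σ(t·PV) / P = 5,219.6138 / 581.5806 = 8.97488 half-year periods.
In years: 8.97488 / 2 = 4.48744 years.

4.487 years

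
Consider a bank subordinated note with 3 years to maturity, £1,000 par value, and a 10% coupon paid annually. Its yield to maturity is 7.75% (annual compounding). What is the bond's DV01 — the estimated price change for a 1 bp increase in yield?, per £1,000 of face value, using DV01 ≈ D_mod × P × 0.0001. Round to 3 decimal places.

Periodic yield y = 0.0775.
  t   CF        PV=CF/(1+0.0775)^t    t·PV
  1       100.00        92.8074        92.8074
  2       100.00        86.1322       172.2644
  3     1,100.00       879.3076     2,637.9229
  Σ                  1,058.2472     2,902.9947
P = 1,058.2472; D_Mac = 2.74321 yrs; D_mod = 2.54590 yrs.
DV01 ≈ 2.54590 × 1,058.2472 × 0.0001 = 0.269419.

£0.269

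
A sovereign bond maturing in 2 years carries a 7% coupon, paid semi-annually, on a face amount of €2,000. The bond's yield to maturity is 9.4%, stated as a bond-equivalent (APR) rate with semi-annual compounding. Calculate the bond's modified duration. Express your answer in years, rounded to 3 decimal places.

Periodic yield y = 0.047. First find Macaulay duration:
  t   CF        PV=CF/(1+0.047)^t    t·PV
  1        70.00        66.8577        66.8577
  2        70.00        63.8564       127.7129
  3        70.00        60.9899       182.9697
  4     2,070.00     1,722.5967     6,890.3869
  Σ                  1,914.3008     7,267.9272
P = 1,914.3008; Macaulay duration = 7,267.9272 / 1,914.3008 = 3.79665 half-year periods = 1.89832 years.
Modified duration = D_Mac / (1 + y) = 1.89832 / 1.047 = 1.81311 years.

1.813 years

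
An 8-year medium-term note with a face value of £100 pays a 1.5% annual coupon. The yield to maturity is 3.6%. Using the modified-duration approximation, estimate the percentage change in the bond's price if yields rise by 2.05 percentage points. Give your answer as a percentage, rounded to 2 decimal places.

Periodic yield y = 0.036. Modified duration first:
  t   CF        PV=CF/(1+0.036)^t    t·PV
  1         1.50         1.4479         1.4479
  2         1.50         1.3976         2.7951
  3         1.50         1.3490         4.0470
  4         1.50         1.3021         5.2085
  5         1.50         1.2569         6.2844
  6         1.50         1.2132         7.2792
  7         1.50         1.1710         8.1973
  8       101.50        76.4871       611.8965
  Σ                     85.6248       647.1559
P = 85.6248; D_Mac = 7.55805 yrs; D_mod = 7.55805/(1+0.036) = 7.29541 yrs.
ΔP/P ≈ -D_mod · Δy = -7.29541 × (+0.0205) = -0.149556 = -14.9556%.

-14.96%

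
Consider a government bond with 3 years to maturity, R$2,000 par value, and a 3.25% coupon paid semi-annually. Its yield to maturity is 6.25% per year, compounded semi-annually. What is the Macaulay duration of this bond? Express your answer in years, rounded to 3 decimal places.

Periodic yield y = 0.03125. Discount each cash flow and weight by its period:
  t   CF        PV=CF/(1+0.03125)^t    t·PV
  1        32.50        31.5152        31.5152
  2        32.50        30.5601        61.1203
  3        32.50        29.6341        88.9022
  4        32.50        28.7361       114.9443
  5        32.50        27.8653       139.3264
  6     2,032.50     1,689.8447    10,139.0680
  Σ                  1,838.1554    10,574.8764
Price P = Σ PV = 1,838.1554.
Macaulay duration = Σ(t·PV) / P = 10,574.8764 / 1,838.1554 = 5.75298 half-year periods.
In years: 5.75298 / 2 = 2.87649 years.

2.876 years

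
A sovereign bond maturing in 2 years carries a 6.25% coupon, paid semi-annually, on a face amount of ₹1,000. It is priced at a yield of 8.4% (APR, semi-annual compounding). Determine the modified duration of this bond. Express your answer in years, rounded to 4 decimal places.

1.8319 years

Periodic yield y = 0.042. First find Macaulay duration:
  t   CF        PV=CF/(1+0.042)^t    t·PV
  1        31.25        29.9904        29.9904
  2        31.25        28.7816        57.5632
  3        31.25        27.6215        82.8644
  4     1,031.25       874.7684     3,499.0736
  Σ                    961.1619     3,669.4916
P = 961.1619; Macaulay duration = 3,669.4916 / 961.1619 = 3.81777 half-year periods = 1.90888 years.
Modified duration = D_Mac / (1 + y) = 1.90888 / 1.042 = 1.83194 years.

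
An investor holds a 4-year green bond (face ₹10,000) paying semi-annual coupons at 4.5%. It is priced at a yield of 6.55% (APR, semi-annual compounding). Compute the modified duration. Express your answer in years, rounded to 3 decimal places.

3.575 years

Periodic yield y = 0.03275. First find Macaulay duration:
  t   CF        PV=CF/(1+0.03275)^t    t·PV
  1       225.00       217.8649       217.8649
  2       225.00       210.9561       421.9122
  3       225.00       204.2664       612.7992
  4       225.00       197.7888       791.1552
  5       225.00       191.5166       957.5832
  6       225.00       185.4434     1,112.6602
  7       225.00       179.5627     1,256.9388
  8    10,225.00     7,901.3571    63,210.8564
  Σ                  9,288.7560    68,581.7701
P = 9,288.7560; Macaulay duration = 68,581.7701 / 9,288.7560 = 7.38331 half-year periods = 3.69166 years.
Modified duration = D_Mac / (1 + y) = 3.69166 / 1.03275 = 3.57459 years.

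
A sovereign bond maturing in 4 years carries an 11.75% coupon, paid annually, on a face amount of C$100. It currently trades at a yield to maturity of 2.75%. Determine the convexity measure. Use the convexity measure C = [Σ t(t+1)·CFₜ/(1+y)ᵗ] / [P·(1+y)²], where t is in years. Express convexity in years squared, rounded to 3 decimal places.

15.767

With y = 0.0275:
  t   CF        PV=CF/(1+0.0275)^t    t·PV        t(t+1)·PV
  1        11.75        11.4355        11.4355          22.8710
  2        11.75        11.1295        22.2589          66.7768
  3        11.75        10.8316        32.4948         129.9791
  4       111.75       100.2583       401.0331       2,005.1654
  Σ                    133.6549       467.2223       2,224.7924
P = 133.6549.
Convexity = Σ t(t+1)·PV / [P·(1+y)²] = 2,224.7924 / (133.6549 × 1.055756) = 15.76671.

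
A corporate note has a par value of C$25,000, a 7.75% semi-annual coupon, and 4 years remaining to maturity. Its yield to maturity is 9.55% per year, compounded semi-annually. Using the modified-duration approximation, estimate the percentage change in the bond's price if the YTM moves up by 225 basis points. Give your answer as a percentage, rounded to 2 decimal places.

Periodic yield y = 0.04775. Modified duration first:
  t   CF        PV=CF/(1+0.04775)^t    t·PV
  1       968.75       924.6003       924.6003
  2       968.75       882.4627     1,764.9255
  3       968.75       842.2455     2,526.7365
  4       968.75       803.8611     3,215.4446
  5       968.75       767.2261     3,836.1305
  6       968.75       732.2607     4,393.5639
  7       968.75       698.8887     4,892.2210
  8    25,968.75    17,880.9130   143,047.3038
  Σ                 23,532.4582   164,600.9261
P = 23,532.4582; D_Mac = 6.99463 half-year periods = 3.49732 yrs; D_mod = 3.49732/(1+0.04775) = 3.33793 yrs.
ΔP/P ≈ -D_mod · Δy = -3.33793 × (+0.0225) = -0.075103 = -7.5103%.

-7.51%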